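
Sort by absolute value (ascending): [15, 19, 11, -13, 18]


Compute absolute values:
  |15| = 15
  |19| = 19
  |11| = 11
  |-13| = 13
  |18| = 18
Absolute values in increasing order: 11 < 13 < 15 < 18 < 19
Listing the original numbers in that order gives the answer.
Final answer: [11, -13, 15, 18, 19]


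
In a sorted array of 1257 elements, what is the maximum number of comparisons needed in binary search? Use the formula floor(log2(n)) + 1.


Binary search halves the search space each step.
Maximum comparisons = floor(log2(1257)) + 1
log2(1257) = 10.2958
floor(log2(1257)) = 10, so 10 + 1 = 11
Final answer: 11


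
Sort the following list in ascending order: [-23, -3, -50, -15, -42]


Original list: [-23, -3, -50, -15, -42]
Repeatedly take the smallest remaining element:
  Remaining [-23, -3, -50, -15, -42] -> smallest is -50
  Remaining [-23, -3, -15, -42] -> smallest is -42
  Remaining [-23, -3, -15] -> smallest is -23
  Remaining [-3, -15] -> smallest is -15
  Remaining [-3] -> smallest is -3
Collecting the picks in order gives the sorted list.
Final answer: [-50, -42, -23, -15, -3]


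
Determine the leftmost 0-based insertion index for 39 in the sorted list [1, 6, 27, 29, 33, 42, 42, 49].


List is sorted: [1, 6, 27, 29, 33, 42, 42, 49]
We need the leftmost position where 39 can be inserted, i.e. the first index whose element is >= 39 (or the end of the list if none is).
Binary search with low=0, high=8 (0-based indices):
  low=0, high=8, mid=4: a[4]=33 < 39, so low = 5
  low=5, high=8, mid=6: a[6]=42 >= 39, so high = 6
  low=5, high=6, mid=5: a[5]=42 >= 39, so high = 5
Now low = high = 5, so the insertion index is 5.
Final answer: 5


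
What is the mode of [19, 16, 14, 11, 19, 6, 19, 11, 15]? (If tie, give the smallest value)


Count the frequency of each value:
  6 appears 1 time(s)
  11 appears 2 time(s)
  14 appears 1 time(s)
  15 appears 1 time(s)
  16 appears 1 time(s)
  19 appears 3 time(s)
Maximum frequency is 3.
Only 19 reaches that frequency, so it is the mode.
Final answer: 19


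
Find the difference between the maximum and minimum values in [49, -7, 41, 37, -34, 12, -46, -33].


Maximum value: 49
Minimum value: -46
Range = 49 - (-46) = 95
Final answer: 95


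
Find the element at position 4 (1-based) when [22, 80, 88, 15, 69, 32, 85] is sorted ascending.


Sort ascending: [15, 22, 32, 69, 80, 85, 88]
The 4th element (1-indexed) is at index 3.
Value = 69
Final answer: 69


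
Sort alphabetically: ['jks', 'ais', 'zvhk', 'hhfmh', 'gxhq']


Compare strings character by character (the first differing letter decides):
  'ais' < 'gxhq' since 'a' < 'g' at position 1
  'gxhq' < 'hhfmh' since 'g' < 'h' at position 1
  'hhfmh' < 'jks' since 'h' < 'j' at position 1
  'jks' < 'zvhk' since 'j' < 'z' at position 1
Chaining these comparisons gives the alphabetical order.
Final answer: ['ais', 'gxhq', 'hhfmh', 'jks', 'zvhk']


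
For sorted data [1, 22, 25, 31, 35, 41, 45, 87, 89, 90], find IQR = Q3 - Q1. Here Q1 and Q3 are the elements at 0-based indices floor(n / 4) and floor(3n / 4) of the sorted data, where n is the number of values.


The data has n = 10 elements.
Q1 index = floor(10 / 4) = floor(2.5) = 2; Q3 index = floor(3 * 10 / 4) = floor(7.5) = 7
Q1 = element at index 2 = 25
Q3 = element at index 7 = 87
IQR = 87 - 25 = 62
Final answer: 62


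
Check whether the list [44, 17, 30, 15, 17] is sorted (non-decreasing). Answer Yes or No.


Check consecutive pairs:
  44 <= 17? False
  17 <= 30? True
  30 <= 15? False
  15 <= 17? True
2 consecutive pair(s) are out of order, so the list is not sorted.
Final answer: No


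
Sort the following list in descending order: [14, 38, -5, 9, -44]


Original list: [14, 38, -5, 9, -44]
Repeatedly take the largest remaining element:
  Remaining [14, 38, -5, 9, -44] -> largest is 38
  Remaining [14, -5, 9, -44] -> largest is 14
  Remaining [-5, 9, -44] -> largest is 9
  Remaining [-5, -44] -> largest is -5
  Remaining [-44] -> largest is -44
Collecting the picks in order gives the descending list.
Final answer: [38, 14, 9, -5, -44]


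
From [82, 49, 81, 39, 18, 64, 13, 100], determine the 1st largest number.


Sort descending: [100, 82, 81, 64, 49, 39, 18, 13]
The 1st element (1-indexed) is at index 0.
Value = 100
Final answer: 100


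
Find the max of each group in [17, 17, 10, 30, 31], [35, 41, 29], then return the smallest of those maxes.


Find max of each group:
  Group 1: [17, 17, 10, 30, 31] -> max = 31
  Group 2: [35, 41, 29] -> max = 41
Maxes: [31, 41]
Minimum of maxes = 31
Final answer: 31


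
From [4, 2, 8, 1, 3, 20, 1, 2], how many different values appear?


List all unique values:
Distinct values: [1, 2, 3, 4, 8, 20]
Count = 6
Final answer: 6


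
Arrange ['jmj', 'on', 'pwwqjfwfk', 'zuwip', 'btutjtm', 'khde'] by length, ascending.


Compute lengths:
  'jmj' has length 3
  'on' has length 2
  'pwwqjfwfk' has length 9
  'zuwip' has length 5
  'btutjtm' has length 7
  'khde' has length 4
Lengths in increasing order: 2 < 3 < 4 < 5 < 7 < 9
Listing the words in that order gives the answer.
Final answer: ['on', 'jmj', 'khde', 'zuwip', 'btutjtm', 'pwwqjfwfk']


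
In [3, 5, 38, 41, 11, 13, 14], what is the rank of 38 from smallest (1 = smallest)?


Sort ascending: [3, 5, 11, 13, 14, 38, 41]
Find 38 in the sorted list.
38 is at position 6 (1-indexed).
Final answer: 6


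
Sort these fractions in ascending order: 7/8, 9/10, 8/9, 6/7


Convert to decimal for comparison:
  7/8 = 0.875
  9/10 = 0.9
  8/9 = 0.8889
  6/7 = 0.8571
Decimals in increasing order: 0.8571 < 0.875 < 0.8889 < 0.9
Writing each back as its fraction gives the sorted order.
Final answer: 6/7, 7/8, 8/9, 9/10


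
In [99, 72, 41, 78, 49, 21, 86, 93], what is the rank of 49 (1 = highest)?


Sort descending: [99, 93, 86, 78, 72, 49, 41, 21]
Find 49 in the sorted list.
49 is at position 6.
Final answer: 6


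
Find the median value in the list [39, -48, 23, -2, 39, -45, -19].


First, sort the list: [-48, -45, -19, -2, 23, 39, 39]
The list has 7 elements (odd count).
The middle index is 3 (0-based), and the element there is -2.
Final answer: -2


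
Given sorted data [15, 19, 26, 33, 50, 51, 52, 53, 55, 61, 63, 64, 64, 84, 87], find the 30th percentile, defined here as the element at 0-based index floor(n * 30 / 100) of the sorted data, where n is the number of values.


The dataset has n = 15 elements.
Index = floor(15 * 30 / 100) = floor(450 / 100) = floor(4.5) = 4
Counting from index 0 in the sorted data, the element at index 4 is 50.
Final answer: 50


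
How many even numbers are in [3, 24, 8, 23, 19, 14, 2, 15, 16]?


Check each element:
  3 is odd
  24 is even
  8 is even
  23 is odd
  19 is odd
  14 is even
  2 is even
  15 is odd
  16 is even
Evens: [24, 8, 14, 2, 16]
Count of evens = 5
Final answer: 5


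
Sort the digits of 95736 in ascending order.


The number 95736 has digits: 9, 5, 7, 3, 6
Sorted: 3, 5, 6, 7, 9
Joining the sorted digits gives the result.
Final answer: 35679


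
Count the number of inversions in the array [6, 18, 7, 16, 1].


For each element, count the later elements that are smaller than it:
  6 (index 0): smaller elements after it = [1] -> 1
  18 (index 1): smaller elements after it = [7, 16, 1] -> 3
  7 (index 2): smaller elements after it = [1] -> 1
  16 (index 3): smaller elements after it = [1] -> 1
Total inversions = 1 + 3 + 1 + 1 = 6
Final answer: 6


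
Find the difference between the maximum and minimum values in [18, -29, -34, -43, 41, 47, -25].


Maximum value: 47
Minimum value: -43
Range = 47 - (-43) = 90
Final answer: 90


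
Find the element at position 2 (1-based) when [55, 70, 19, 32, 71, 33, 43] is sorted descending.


Sort descending: [71, 70, 55, 43, 33, 32, 19]
The 2nd element (1-indexed) is at index 1.
Value = 70
Final answer: 70


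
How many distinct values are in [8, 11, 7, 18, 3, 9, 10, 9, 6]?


List all unique values:
Distinct values: [3, 6, 7, 8, 9, 10, 11, 18]
Count = 8
Final answer: 8


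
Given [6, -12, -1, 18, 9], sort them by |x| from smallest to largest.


Compute absolute values:
  |6| = 6
  |-12| = 12
  |-1| = 1
  |18| = 18
  |9| = 9
Absolute values in increasing order: 1 < 6 < 9 < 12 < 18
Listing the original numbers in that order gives the answer.
Final answer: [-1, 6, 9, -12, 18]


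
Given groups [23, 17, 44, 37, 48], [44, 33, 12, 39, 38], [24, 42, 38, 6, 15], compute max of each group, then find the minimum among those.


Find max of each group:
  Group 1: [23, 17, 44, 37, 48] -> max = 48
  Group 2: [44, 33, 12, 39, 38] -> max = 44
  Group 3: [24, 42, 38, 6, 15] -> max = 42
Maxes: [48, 44, 42]
Minimum of maxes = 42
Final answer: 42


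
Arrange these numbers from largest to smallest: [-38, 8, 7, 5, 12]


Original list: [-38, 8, 7, 5, 12]
Repeatedly take the largest remaining element:
  Remaining [-38, 8, 7, 5, 12] -> largest is 12
  Remaining [-38, 8, 7, 5] -> largest is 8
  Remaining [-38, 7, 5] -> largest is 7
  Remaining [-38, 5] -> largest is 5
  Remaining [-38] -> largest is -38
Collecting the picks in order gives the descending list.
Final answer: [12, 8, 7, 5, -38]


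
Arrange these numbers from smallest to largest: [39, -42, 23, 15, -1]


Original list: [39, -42, 23, 15, -1]
Repeatedly take the smallest remaining element:
  Remaining [39, -42, 23, 15, -1] -> smallest is -42
  Remaining [39, 23, 15, -1] -> smallest is -1
  Remaining [39, 23, 15] -> smallest is 15
  Remaining [39, 23] -> smallest is 23
  Remaining [39] -> smallest is 39
Collecting the picks in order gives the sorted list.
Final answer: [-42, -1, 15, 23, 39]


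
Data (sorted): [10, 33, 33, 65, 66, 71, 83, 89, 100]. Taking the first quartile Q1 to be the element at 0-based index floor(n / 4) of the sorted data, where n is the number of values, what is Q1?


The list has n = 9 elements.
Q1 index = floor(9 / 4) = floor(2.25) = 2
Counting from index 0 in the sorted data, the element at index 2 is 33.
Final answer: 33


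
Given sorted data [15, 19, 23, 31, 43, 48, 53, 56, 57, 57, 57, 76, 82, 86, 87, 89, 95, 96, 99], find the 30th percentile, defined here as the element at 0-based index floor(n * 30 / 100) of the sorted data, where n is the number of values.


The dataset has n = 19 elements.
Index = floor(19 * 30 / 100) = floor(570 / 100) = floor(5.7) = 5
Counting from index 0 in the sorted data, the element at index 5 is 48.
Final answer: 48


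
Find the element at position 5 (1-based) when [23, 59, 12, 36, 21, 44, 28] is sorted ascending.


Sort ascending: [12, 21, 23, 28, 36, 44, 59]
The 5th element (1-indexed) is at index 4.
Value = 36
Final answer: 36


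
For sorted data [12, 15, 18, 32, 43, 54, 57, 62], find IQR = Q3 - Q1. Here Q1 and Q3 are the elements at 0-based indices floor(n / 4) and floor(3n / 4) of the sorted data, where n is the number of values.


The data has n = 8 elements.
Q1 index = floor(8 / 4) = floor(2) = 2; Q3 index = floor(3 * 8 / 4) = floor(6) = 6
Q1 = element at index 2 = 18
Q3 = element at index 6 = 57
IQR = 57 - 18 = 39
Final answer: 39


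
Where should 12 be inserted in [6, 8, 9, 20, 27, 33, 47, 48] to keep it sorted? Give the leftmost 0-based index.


List is sorted: [6, 8, 9, 20, 27, 33, 47, 48]
We need the leftmost position where 12 can be inserted, i.e. the first index whose element is >= 12 (or the end of the list if none is).
Binary search with low=0, high=8 (0-based indices):
  low=0, high=8, mid=4: a[4]=27 >= 12, so high = 4
  low=0, high=4, mid=2: a[2]=9 < 12, so low = 3
  low=3, high=4, mid=3: a[3]=20 >= 12, so high = 3
Now low = high = 3, so the insertion index is 3.
Final answer: 3


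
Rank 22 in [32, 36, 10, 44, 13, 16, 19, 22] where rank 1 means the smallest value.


Sort ascending: [10, 13, 16, 19, 22, 32, 36, 44]
Find 22 in the sorted list.
22 is at position 5 (1-indexed).
Final answer: 5


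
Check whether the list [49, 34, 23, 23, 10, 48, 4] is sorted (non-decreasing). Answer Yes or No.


Check consecutive pairs:
  49 <= 34? False
  34 <= 23? False
  23 <= 23? True
  23 <= 10? False
  10 <= 48? True
  48 <= 4? False
4 consecutive pair(s) are out of order, so the list is not sorted.
Final answer: No


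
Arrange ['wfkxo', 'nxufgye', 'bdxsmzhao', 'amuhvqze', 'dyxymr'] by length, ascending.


Compute lengths:
  'wfkxo' has length 5
  'nxufgye' has length 7
  'bdxsmzhao' has length 9
  'amuhvqze' has length 8
  'dyxymr' has length 6
Lengths in increasing order: 5 < 6 < 7 < 8 < 9
Listing the words in that order gives the answer.
Final answer: ['wfkxo', 'dyxymr', 'nxufgye', 'amuhvqze', 'bdxsmzhao']


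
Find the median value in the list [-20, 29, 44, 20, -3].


First, sort the list: [-20, -3, 20, 29, 44]
The list has 5 elements (odd count).
The middle index is 2 (0-based), and the element there is 20.
Final answer: 20


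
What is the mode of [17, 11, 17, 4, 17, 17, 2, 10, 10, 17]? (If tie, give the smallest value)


Count the frequency of each value:
  2 appears 1 time(s)
  4 appears 1 time(s)
  10 appears 2 time(s)
  11 appears 1 time(s)
  17 appears 5 time(s)
Maximum frequency is 5.
Only 17 reaches that frequency, so it is the mode.
Final answer: 17


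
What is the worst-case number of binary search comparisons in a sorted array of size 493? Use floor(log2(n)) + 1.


Binary search halves the search space each step.
Maximum comparisons = floor(log2(493)) + 1
log2(493) = 8.9454
floor(log2(493)) = 8, so 8 + 1 = 9
Final answer: 9


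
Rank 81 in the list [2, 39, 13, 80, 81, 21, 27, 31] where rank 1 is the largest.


Sort descending: [81, 80, 39, 31, 27, 21, 13, 2]
Find 81 in the sorted list.
81 is at position 1.
Final answer: 1


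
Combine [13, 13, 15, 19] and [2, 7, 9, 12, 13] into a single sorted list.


List A: [13, 13, 15, 19]
List B: [2, 7, 9, 12, 13]
Repeatedly compare the front elements and take the smaller:
  13 vs 2 -> take 2
  13 vs 7 -> take 7
  13 vs 9 -> take 9
  13 vs 12 -> take 12
  13 vs 13 -> take 13
  13 vs 13 -> take 13
  15 vs 13 -> take 13
  B is exhausted; append the rest of A: [15, 19]
Final answer: [2, 7, 9, 12, 13, 13, 13, 15, 19]


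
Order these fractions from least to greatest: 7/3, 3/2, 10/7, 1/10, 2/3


Convert to decimal for comparison:
  7/3 = 2.3333
  3/2 = 1.5
  10/7 = 1.4286
  1/10 = 0.1
  2/3 = 0.6667
Decimals in increasing order: 0.1 < 0.6667 < 1.4286 < 1.5 < 2.3333
Writing each back as its fraction gives the sorted order.
Final answer: 1/10, 2/3, 10/7, 3/2, 7/3


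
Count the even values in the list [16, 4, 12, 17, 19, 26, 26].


Check each element:
  16 is even
  4 is even
  12 is even
  17 is odd
  19 is odd
  26 is even
  26 is even
Evens: [16, 4, 12, 26, 26]
Count of evens = 5
Final answer: 5


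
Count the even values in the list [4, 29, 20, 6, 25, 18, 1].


Check each element:
  4 is even
  29 is odd
  20 is even
  6 is even
  25 is odd
  18 is even
  1 is odd
Evens: [4, 20, 6, 18]
Count of evens = 4
Final answer: 4


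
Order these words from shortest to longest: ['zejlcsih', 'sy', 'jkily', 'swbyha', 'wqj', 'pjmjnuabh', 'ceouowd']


Compute lengths:
  'zejlcsih' has length 8
  'sy' has length 2
  'jkily' has length 5
  'swbyha' has length 6
  'wqj' has length 3
  'pjmjnuabh' has length 9
  'ceouowd' has length 7
Lengths in increasing order: 2 < 3 < 5 < 6 < 7 < 8 < 9
Listing the words in that order gives the answer.
Final answer: ['sy', 'wqj', 'jkily', 'swbyha', 'ceouowd', 'zejlcsih', 'pjmjnuabh']


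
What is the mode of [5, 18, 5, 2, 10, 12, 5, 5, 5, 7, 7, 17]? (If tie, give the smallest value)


Count the frequency of each value:
  2 appears 1 time(s)
  5 appears 5 time(s)
  7 appears 2 time(s)
  10 appears 1 time(s)
  12 appears 1 time(s)
  17 appears 1 time(s)
  18 appears 1 time(s)
Maximum frequency is 5.
Only 5 reaches that frequency, so it is the mode.
Final answer: 5


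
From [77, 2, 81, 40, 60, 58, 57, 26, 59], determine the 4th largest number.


Sort descending: [81, 77, 60, 59, 58, 57, 40, 26, 2]
The 4th element (1-indexed) is at index 3.
Value = 59
Final answer: 59


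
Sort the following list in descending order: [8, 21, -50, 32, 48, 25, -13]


Original list: [8, 21, -50, 32, 48, 25, -13]
Repeatedly take the largest remaining element:
  Remaining [8, 21, -50, 32, 48, 25, -13] -> largest is 48
  Remaining [8, 21, -50, 32, 25, -13] -> largest is 32
  Remaining [8, 21, -50, 25, -13] -> largest is 25
  Remaining [8, 21, -50, -13] -> largest is 21
  Remaining [8, -50, -13] -> largest is 8
  Remaining [-50, -13] -> largest is -13
  Remaining [-50] -> largest is -50
Collecting the picks in order gives the descending list.
Final answer: [48, 32, 25, 21, 8, -13, -50]


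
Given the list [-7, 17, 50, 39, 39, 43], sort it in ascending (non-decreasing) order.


Original list: [-7, 17, 50, 39, 39, 43]
Repeatedly take the smallest remaining element:
  Remaining [-7, 17, 50, 39, 39, 43] -> smallest is -7
  Remaining [17, 50, 39, 39, 43] -> smallest is 17
  Remaining [50, 39, 39, 43] -> smallest is 39
  Remaining [50, 39, 43] -> smallest is 39
  Remaining [50, 43] -> smallest is 43
  Remaining [50] -> smallest is 50
Collecting the picks in order gives the sorted list.
Final answer: [-7, 17, 39, 39, 43, 50]


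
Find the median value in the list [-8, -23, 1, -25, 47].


First, sort the list: [-25, -23, -8, 1, 47]
The list has 5 elements (odd count).
The middle index is 2 (0-based), and the element there is -8.
Final answer: -8


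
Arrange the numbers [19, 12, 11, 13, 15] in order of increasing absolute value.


Compute absolute values:
  |19| = 19
  |12| = 12
  |11| = 11
  |13| = 13
  |15| = 15
Absolute values in increasing order: 11 < 12 < 13 < 15 < 19
Listing the original numbers in that order gives the answer.
Final answer: [11, 12, 13, 15, 19]


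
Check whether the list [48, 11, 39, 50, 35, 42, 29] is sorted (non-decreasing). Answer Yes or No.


Check consecutive pairs:
  48 <= 11? False
  11 <= 39? True
  39 <= 50? True
  50 <= 35? False
  35 <= 42? True
  42 <= 29? False
3 consecutive pair(s) are out of order, so the list is not sorted.
Final answer: No


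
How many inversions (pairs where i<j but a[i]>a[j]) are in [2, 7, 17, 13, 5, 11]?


For each element, count the later elements that are smaller than it:
  2 (index 0): smaller elements after it = [] -> 0
  7 (index 1): smaller elements after it = [5] -> 1
  17 (index 2): smaller elements after it = [13, 5, 11] -> 3
  13 (index 3): smaller elements after it = [5, 11] -> 2
  5 (index 4): smaller elements after it = [] -> 0
Total inversions = 0 + 1 + 3 + 2 + 0 = 6
Final answer: 6


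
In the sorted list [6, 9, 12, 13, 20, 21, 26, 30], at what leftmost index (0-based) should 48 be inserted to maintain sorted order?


List is sorted: [6, 9, 12, 13, 20, 21, 26, 30]
We need the leftmost position where 48 can be inserted, i.e. the first index whose element is >= 48 (or the end of the list if none is).
Binary search with low=0, high=8 (0-based indices):
  low=0, high=8, mid=4: a[4]=20 < 48, so low = 5
  low=5, high=8, mid=6: a[6]=26 < 48, so low = 7
  low=7, high=8, mid=7: a[7]=30 < 48, so low = 8
Now low = high = 8, so the insertion index is 8.
Final answer: 8


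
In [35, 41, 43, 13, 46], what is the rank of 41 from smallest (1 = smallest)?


Sort ascending: [13, 35, 41, 43, 46]
Find 41 in the sorted list.
41 is at position 3 (1-indexed).
Final answer: 3


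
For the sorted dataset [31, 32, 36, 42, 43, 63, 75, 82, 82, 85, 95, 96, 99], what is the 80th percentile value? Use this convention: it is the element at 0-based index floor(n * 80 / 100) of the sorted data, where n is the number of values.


The dataset has n = 13 elements.
Index = floor(13 * 80 / 100) = floor(1040 / 100) = floor(10.4) = 10
Counting from index 0 in the sorted data, the element at index 10 is 95.
Final answer: 95


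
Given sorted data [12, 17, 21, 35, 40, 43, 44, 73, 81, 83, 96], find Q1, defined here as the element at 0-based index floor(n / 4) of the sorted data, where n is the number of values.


The list has n = 11 elements.
Q1 index = floor(11 / 4) = floor(2.75) = 2
Counting from index 0 in the sorted data, the element at index 2 is 21.
Final answer: 21


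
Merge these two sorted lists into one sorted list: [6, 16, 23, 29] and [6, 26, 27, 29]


List A: [6, 16, 23, 29]
List B: [6, 26, 27, 29]
Repeatedly compare the front elements and take the smaller:
  6 vs 6 -> take 6
  16 vs 6 -> take 6
  16 vs 26 -> take 16
  23 vs 26 -> take 23
  29 vs 26 -> take 26
  29 vs 27 -> take 27
  29 vs 29 -> take 29
  A is exhausted; append the rest of B: [29]
Final answer: [6, 6, 16, 23, 26, 27, 29, 29]


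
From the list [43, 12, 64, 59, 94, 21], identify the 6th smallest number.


Sort ascending: [12, 21, 43, 59, 64, 94]
The 6th element (1-indexed) is at index 5.
Value = 94
Final answer: 94


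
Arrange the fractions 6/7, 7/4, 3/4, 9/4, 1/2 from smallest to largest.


Convert to decimal for comparison:
  6/7 = 0.8571
  7/4 = 1.75
  3/4 = 0.75
  9/4 = 2.25
  1/2 = 0.5
Decimals in increasing order: 0.5 < 0.75 < 0.8571 < 1.75 < 2.25
Writing each back as its fraction gives the sorted order.
Final answer: 1/2, 3/4, 6/7, 7/4, 9/4


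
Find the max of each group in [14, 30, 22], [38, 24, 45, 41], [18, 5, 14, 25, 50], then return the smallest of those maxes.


Find max of each group:
  Group 1: [14, 30, 22] -> max = 30
  Group 2: [38, 24, 45, 41] -> max = 45
  Group 3: [18, 5, 14, 25, 50] -> max = 50
Maxes: [30, 45, 50]
Minimum of maxes = 30
Final answer: 30


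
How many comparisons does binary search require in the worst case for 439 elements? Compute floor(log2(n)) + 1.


Binary search halves the search space each step.
Maximum comparisons = floor(log2(439)) + 1
log2(439) = 8.7781
floor(log2(439)) = 8, so 8 + 1 = 9
Final answer: 9


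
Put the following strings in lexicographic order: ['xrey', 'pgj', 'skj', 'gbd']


Compare strings character by character (the first differing letter decides):
  'gbd' < 'pgj' since 'g' < 'p' at position 1
  'pgj' < 'skj' since 'p' < 's' at position 1
  'skj' < 'xrey' since 's' < 'x' at position 1
Chaining these comparisons gives the alphabetical order.
Final answer: ['gbd', 'pgj', 'skj', 'xrey']


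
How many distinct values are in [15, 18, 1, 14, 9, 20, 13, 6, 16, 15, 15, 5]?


List all unique values:
Distinct values: [1, 5, 6, 9, 13, 14, 15, 16, 18, 20]
Count = 10
Final answer: 10


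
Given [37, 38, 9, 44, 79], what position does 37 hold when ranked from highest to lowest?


Sort descending: [79, 44, 38, 37, 9]
Find 37 in the sorted list.
37 is at position 4.
Final answer: 4


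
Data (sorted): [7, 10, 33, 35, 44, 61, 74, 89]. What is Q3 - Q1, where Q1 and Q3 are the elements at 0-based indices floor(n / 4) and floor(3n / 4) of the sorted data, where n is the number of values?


The data has n = 8 elements.
Q1 index = floor(8 / 4) = floor(2) = 2; Q3 index = floor(3 * 8 / 4) = floor(6) = 6
Q1 = element at index 2 = 33
Q3 = element at index 6 = 74
IQR = 74 - 33 = 41
Final answer: 41


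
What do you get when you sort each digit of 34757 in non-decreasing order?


The number 34757 has digits: 3, 4, 7, 5, 7
Sorted: 3, 4, 5, 7, 7
Joining the sorted digits gives the result.
Final answer: 34577


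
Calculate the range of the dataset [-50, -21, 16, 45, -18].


Maximum value: 45
Minimum value: -50
Range = 45 - (-50) = 95
Final answer: 95


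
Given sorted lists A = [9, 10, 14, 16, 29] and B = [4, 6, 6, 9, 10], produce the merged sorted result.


List A: [9, 10, 14, 16, 29]
List B: [4, 6, 6, 9, 10]
Repeatedly compare the front elements and take the smaller:
  9 vs 4 -> take 4
  9 vs 6 -> take 6
  9 vs 6 -> take 6
  9 vs 9 -> take 9
  10 vs 9 -> take 9
  10 vs 10 -> take 10
  14 vs 10 -> take 10
  B is exhausted; append the rest of A: [14, 16, 29]
Final answer: [4, 6, 6, 9, 9, 10, 10, 14, 16, 29]


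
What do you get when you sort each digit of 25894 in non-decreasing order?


The number 25894 has digits: 2, 5, 8, 9, 4
Sorted: 2, 4, 5, 8, 9
Joining the sorted digits gives the result.
Final answer: 24589


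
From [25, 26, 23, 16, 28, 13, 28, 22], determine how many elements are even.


Check each element:
  25 is odd
  26 is even
  23 is odd
  16 is even
  28 is even
  13 is odd
  28 is even
  22 is even
Evens: [26, 16, 28, 28, 22]
Count of evens = 5
Final answer: 5


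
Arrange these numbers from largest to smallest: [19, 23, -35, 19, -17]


Original list: [19, 23, -35, 19, -17]
Repeatedly take the largest remaining element:
  Remaining [19, 23, -35, 19, -17] -> largest is 23
  Remaining [19, -35, 19, -17] -> largest is 19
  Remaining [-35, 19, -17] -> largest is 19
  Remaining [-35, -17] -> largest is -17
  Remaining [-35] -> largest is -35
Collecting the picks in order gives the descending list.
Final answer: [23, 19, 19, -17, -35]


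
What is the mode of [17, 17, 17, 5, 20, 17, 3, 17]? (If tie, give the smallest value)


Count the frequency of each value:
  3 appears 1 time(s)
  5 appears 1 time(s)
  17 appears 5 time(s)
  20 appears 1 time(s)
Maximum frequency is 5.
Only 17 reaches that frequency, so it is the mode.
Final answer: 17


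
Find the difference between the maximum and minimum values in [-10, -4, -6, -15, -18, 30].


Maximum value: 30
Minimum value: -18
Range = 30 - (-18) = 48
Final answer: 48


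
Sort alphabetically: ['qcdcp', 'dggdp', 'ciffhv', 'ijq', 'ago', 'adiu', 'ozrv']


Compare strings character by character (the first differing letter decides):
  'adiu' < 'ago' since 'd' < 'g' at position 2
  'ago' < 'ciffhv' since 'a' < 'c' at position 1
  'ciffhv' < 'dggdp' since 'c' < 'd' at position 1
  'dggdp' < 'ijq' since 'd' < 'i' at position 1
  'ijq' < 'ozrv' since 'i' < 'o' at position 1
  'ozrv' < 'qcdcp' since 'o' < 'q' at position 1
Chaining these comparisons gives the alphabetical order.
Final answer: ['adiu', 'ago', 'ciffhv', 'dggdp', 'ijq', 'ozrv', 'qcdcp']


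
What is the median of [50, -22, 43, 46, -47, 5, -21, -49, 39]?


First, sort the list: [-49, -47, -22, -21, 5, 39, 43, 46, 50]
The list has 9 elements (odd count).
The middle index is 4 (0-based), and the element there is 5.
Final answer: 5


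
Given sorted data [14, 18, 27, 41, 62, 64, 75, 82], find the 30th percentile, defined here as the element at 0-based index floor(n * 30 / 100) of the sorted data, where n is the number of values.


The dataset has n = 8 elements.
Index = floor(8 * 30 / 100) = floor(240 / 100) = floor(2.4) = 2
Counting from index 0 in the sorted data, the element at index 2 is 27.
Final answer: 27


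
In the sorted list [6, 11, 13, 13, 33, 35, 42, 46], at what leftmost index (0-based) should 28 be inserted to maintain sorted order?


List is sorted: [6, 11, 13, 13, 33, 35, 42, 46]
We need the leftmost position where 28 can be inserted, i.e. the first index whose element is >= 28 (or the end of the list if none is).
Binary search with low=0, high=8 (0-based indices):
  low=0, high=8, mid=4: a[4]=33 >= 28, so high = 4
  low=0, high=4, mid=2: a[2]=13 < 28, so low = 3
  low=3, high=4, mid=3: a[3]=13 < 28, so low = 4
Now low = high = 4, so the insertion index is 4.
Final answer: 4


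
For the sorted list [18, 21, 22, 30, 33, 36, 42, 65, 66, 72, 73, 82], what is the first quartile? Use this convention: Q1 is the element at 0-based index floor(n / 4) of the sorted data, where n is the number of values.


The list has n = 12 elements.
Q1 index = floor(12 / 4) = floor(3) = 3
Counting from index 0 in the sorted data, the element at index 3 is 30.
Final answer: 30


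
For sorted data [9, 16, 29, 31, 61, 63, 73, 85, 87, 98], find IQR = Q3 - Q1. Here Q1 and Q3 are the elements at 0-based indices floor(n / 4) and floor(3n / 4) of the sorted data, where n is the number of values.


The data has n = 10 elements.
Q1 index = floor(10 / 4) = floor(2.5) = 2; Q3 index = floor(3 * 10 / 4) = floor(7.5) = 7
Q1 = element at index 2 = 29
Q3 = element at index 7 = 85
IQR = 85 - 29 = 56
Final answer: 56


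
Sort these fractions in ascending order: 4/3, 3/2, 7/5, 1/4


Convert to decimal for comparison:
  4/3 = 1.3333
  3/2 = 1.5
  7/5 = 1.4
  1/4 = 0.25
Decimals in increasing order: 0.25 < 1.3333 < 1.4 < 1.5
Writing each back as its fraction gives the sorted order.
Final answer: 1/4, 4/3, 7/5, 3/2


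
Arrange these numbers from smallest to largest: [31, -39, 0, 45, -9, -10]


Original list: [31, -39, 0, 45, -9, -10]
Repeatedly take the smallest remaining element:
  Remaining [31, -39, 0, 45, -9, -10] -> smallest is -39
  Remaining [31, 0, 45, -9, -10] -> smallest is -10
  Remaining [31, 0, 45, -9] -> smallest is -9
  Remaining [31, 0, 45] -> smallest is 0
  Remaining [31, 45] -> smallest is 31
  Remaining [45] -> smallest is 45
Collecting the picks in order gives the sorted list.
Final answer: [-39, -10, -9, 0, 31, 45]


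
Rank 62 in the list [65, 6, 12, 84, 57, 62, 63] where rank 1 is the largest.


Sort descending: [84, 65, 63, 62, 57, 12, 6]
Find 62 in the sorted list.
62 is at position 4.
Final answer: 4


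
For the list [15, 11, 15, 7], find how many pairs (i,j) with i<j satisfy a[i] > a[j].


For each element, count the later elements that are smaller than it:
  15 (index 0): smaller elements after it = [11, 7] -> 2
  11 (index 1): smaller elements after it = [7] -> 1
  15 (index 2): smaller elements after it = [7] -> 1
Total inversions = 2 + 1 + 1 = 4
Final answer: 4


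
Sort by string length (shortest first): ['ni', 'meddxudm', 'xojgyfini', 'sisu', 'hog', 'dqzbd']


Compute lengths:
  'ni' has length 2
  'meddxudm' has length 8
  'xojgyfini' has length 9
  'sisu' has length 4
  'hog' has length 3
  'dqzbd' has length 5
Lengths in increasing order: 2 < 3 < 4 < 5 < 8 < 9
Listing the words in that order gives the answer.
Final answer: ['ni', 'hog', 'sisu', 'dqzbd', 'meddxudm', 'xojgyfini']


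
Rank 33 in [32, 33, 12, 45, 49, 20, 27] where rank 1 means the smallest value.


Sort ascending: [12, 20, 27, 32, 33, 45, 49]
Find 33 in the sorted list.
33 is at position 5 (1-indexed).
Final answer: 5


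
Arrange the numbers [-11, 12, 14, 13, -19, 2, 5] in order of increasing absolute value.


Compute absolute values:
  |-11| = 11
  |12| = 12
  |14| = 14
  |13| = 13
  |-19| = 19
  |2| = 2
  |5| = 5
Absolute values in increasing order: 2 < 5 < 11 < 12 < 13 < 14 < 19
Listing the original numbers in that order gives the answer.
Final answer: [2, 5, -11, 12, 13, 14, -19]


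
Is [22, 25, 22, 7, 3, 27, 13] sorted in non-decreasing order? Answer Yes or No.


Check consecutive pairs:
  22 <= 25? True
  25 <= 22? False
  22 <= 7? False
  7 <= 3? False
  3 <= 27? True
  27 <= 13? False
4 consecutive pair(s) are out of order, so the list is not sorted.
Final answer: No


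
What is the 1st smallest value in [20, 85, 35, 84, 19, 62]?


Sort ascending: [19, 20, 35, 62, 84, 85]
The 1st element (1-indexed) is at index 0.
Value = 19
Final answer: 19


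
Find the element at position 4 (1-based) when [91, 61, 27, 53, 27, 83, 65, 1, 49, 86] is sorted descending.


Sort descending: [91, 86, 83, 65, 61, 53, 49, 27, 27, 1]
The 4th element (1-indexed) is at index 3.
Value = 65
Final answer: 65


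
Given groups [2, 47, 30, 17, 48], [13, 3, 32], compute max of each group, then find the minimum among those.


Find max of each group:
  Group 1: [2, 47, 30, 17, 48] -> max = 48
  Group 2: [13, 3, 32] -> max = 32
Maxes: [48, 32]
Minimum of maxes = 32
Final answer: 32


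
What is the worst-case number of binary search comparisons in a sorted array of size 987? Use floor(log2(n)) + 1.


Binary search halves the search space each step.
Maximum comparisons = floor(log2(987)) + 1
log2(987) = 9.9469
floor(log2(987)) = 9, so 9 + 1 = 10
Final answer: 10


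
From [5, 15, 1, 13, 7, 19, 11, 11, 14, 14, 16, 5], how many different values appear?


List all unique values:
Distinct values: [1, 5, 7, 11, 13, 14, 15, 16, 19]
Count = 9
Final answer: 9


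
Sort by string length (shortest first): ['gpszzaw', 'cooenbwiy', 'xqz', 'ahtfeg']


Compute lengths:
  'gpszzaw' has length 7
  'cooenbwiy' has length 9
  'xqz' has length 3
  'ahtfeg' has length 6
Lengths in increasing order: 3 < 6 < 7 < 9
Listing the words in that order gives the answer.
Final answer: ['xqz', 'ahtfeg', 'gpszzaw', 'cooenbwiy']


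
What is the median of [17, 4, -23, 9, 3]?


First, sort the list: [-23, 3, 4, 9, 17]
The list has 5 elements (odd count).
The middle index is 2 (0-based), and the element there is 4.
Final answer: 4


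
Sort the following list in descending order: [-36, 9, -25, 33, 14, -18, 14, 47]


Original list: [-36, 9, -25, 33, 14, -18, 14, 47]
Repeatedly take the largest remaining element:
  Remaining [-36, 9, -25, 33, 14, -18, 14, 47] -> largest is 47
  Remaining [-36, 9, -25, 33, 14, -18, 14] -> largest is 33
  Remaining [-36, 9, -25, 14, -18, 14] -> largest is 14
  Remaining [-36, 9, -25, -18, 14] -> largest is 14
  Remaining [-36, 9, -25, -18] -> largest is 9
  Remaining [-36, -25, -18] -> largest is -18
  Remaining [-36, -25] -> largest is -25
  Remaining [-36] -> largest is -36
Collecting the picks in order gives the descending list.
Final answer: [47, 33, 14, 14, 9, -18, -25, -36]


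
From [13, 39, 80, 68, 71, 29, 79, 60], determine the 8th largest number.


Sort descending: [80, 79, 71, 68, 60, 39, 29, 13]
The 8th element (1-indexed) is at index 7.
Value = 13
Final answer: 13


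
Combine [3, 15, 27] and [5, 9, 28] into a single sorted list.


List A: [3, 15, 27]
List B: [5, 9, 28]
Repeatedly compare the front elements and take the smaller:
  3 vs 5 -> take 3
  15 vs 5 -> take 5
  15 vs 9 -> take 9
  15 vs 28 -> take 15
  27 vs 28 -> take 27
  A is exhausted; append the rest of B: [28]
Final answer: [3, 5, 9, 15, 27, 28]


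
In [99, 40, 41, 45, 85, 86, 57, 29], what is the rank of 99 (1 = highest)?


Sort descending: [99, 86, 85, 57, 45, 41, 40, 29]
Find 99 in the sorted list.
99 is at position 1.
Final answer: 1


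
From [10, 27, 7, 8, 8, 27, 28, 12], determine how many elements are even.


Check each element:
  10 is even
  27 is odd
  7 is odd
  8 is even
  8 is even
  27 is odd
  28 is even
  12 is even
Evens: [10, 8, 8, 28, 12]
Count of evens = 5
Final answer: 5


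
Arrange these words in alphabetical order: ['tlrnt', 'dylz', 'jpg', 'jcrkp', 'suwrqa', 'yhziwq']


Compare strings character by character (the first differing letter decides):
  'dylz' < 'jcrkp' since 'd' < 'j' at position 1
  'jcrkp' < 'jpg' since 'c' < 'p' at position 2
  'jpg' < 'suwrqa' since 'j' < 's' at position 1
  'suwrqa' < 'tlrnt' since 's' < 't' at position 1
  'tlrnt' < 'yhziwq' since 't' < 'y' at position 1
Chaining these comparisons gives the alphabetical order.
Final answer: ['dylz', 'jcrkp', 'jpg', 'suwrqa', 'tlrnt', 'yhziwq']


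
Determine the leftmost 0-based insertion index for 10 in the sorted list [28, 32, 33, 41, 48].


List is sorted: [28, 32, 33, 41, 48]
We need the leftmost position where 10 can be inserted, i.e. the first index whose element is >= 10 (or the end of the list if none is).
Binary search with low=0, high=5 (0-based indices):
  low=0, high=5, mid=2: a[2]=33 >= 10, so high = 2
  low=0, high=2, mid=1: a[1]=32 >= 10, so high = 1
  low=0, high=1, mid=0: a[0]=28 >= 10, so high = 0
Now low = high = 0, so the insertion index is 0.
Final answer: 0


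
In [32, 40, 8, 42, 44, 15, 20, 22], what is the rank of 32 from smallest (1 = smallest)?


Sort ascending: [8, 15, 20, 22, 32, 40, 42, 44]
Find 32 in the sorted list.
32 is at position 5 (1-indexed).
Final answer: 5


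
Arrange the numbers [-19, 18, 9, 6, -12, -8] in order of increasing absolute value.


Compute absolute values:
  |-19| = 19
  |18| = 18
  |9| = 9
  |6| = 6
  |-12| = 12
  |-8| = 8
Absolute values in increasing order: 6 < 8 < 9 < 12 < 18 < 19
Listing the original numbers in that order gives the answer.
Final answer: [6, -8, 9, -12, 18, -19]


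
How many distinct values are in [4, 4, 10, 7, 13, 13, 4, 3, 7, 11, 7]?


List all unique values:
Distinct values: [3, 4, 7, 10, 11, 13]
Count = 6
Final answer: 6


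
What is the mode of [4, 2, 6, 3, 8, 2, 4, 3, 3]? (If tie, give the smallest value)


Count the frequency of each value:
  2 appears 2 time(s)
  3 appears 3 time(s)
  4 appears 2 time(s)
  6 appears 1 time(s)
  8 appears 1 time(s)
Maximum frequency is 3.
Only 3 reaches that frequency, so it is the mode.
Final answer: 3


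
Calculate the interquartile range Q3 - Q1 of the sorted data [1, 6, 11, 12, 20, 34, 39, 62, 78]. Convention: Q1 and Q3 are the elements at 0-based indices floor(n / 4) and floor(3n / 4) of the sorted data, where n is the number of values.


The data has n = 9 elements.
Q1 index = floor(9 / 4) = floor(2.25) = 2; Q3 index = floor(3 * 9 / 4) = floor(6.75) = 6
Q1 = element at index 2 = 11
Q3 = element at index 6 = 39
IQR = 39 - 11 = 28
Final answer: 28


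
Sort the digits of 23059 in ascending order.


The number 23059 has digits: 2, 3, 0, 5, 9
Sorted: 0, 2, 3, 5, 9
Joining the sorted digits gives the result.
Final answer: 02359


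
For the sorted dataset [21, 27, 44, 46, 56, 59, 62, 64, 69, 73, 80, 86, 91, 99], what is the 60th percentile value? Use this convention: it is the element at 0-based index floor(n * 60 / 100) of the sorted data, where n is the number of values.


The dataset has n = 14 elements.
Index = floor(14 * 60 / 100) = floor(840 / 100) = floor(8.4) = 8
Counting from index 0 in the sorted data, the element at index 8 is 69.
Final answer: 69


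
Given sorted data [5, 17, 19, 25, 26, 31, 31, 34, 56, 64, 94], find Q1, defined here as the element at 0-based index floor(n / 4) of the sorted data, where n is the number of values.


The list has n = 11 elements.
Q1 index = floor(11 / 4) = floor(2.75) = 2
Counting from index 0 in the sorted data, the element at index 2 is 19.
Final answer: 19


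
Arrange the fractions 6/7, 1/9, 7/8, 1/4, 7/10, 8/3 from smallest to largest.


Convert to decimal for comparison:
  6/7 = 0.8571
  1/9 = 0.1111
  7/8 = 0.875
  1/4 = 0.25
  7/10 = 0.7
  8/3 = 2.6667
Decimals in increasing order: 0.1111 < 0.25 < 0.7 < 0.8571 < 0.875 < 2.6667
Writing each back as its fraction gives the sorted order.
Final answer: 1/9, 1/4, 7/10, 6/7, 7/8, 8/3


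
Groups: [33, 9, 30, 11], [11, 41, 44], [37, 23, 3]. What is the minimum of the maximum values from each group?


Find max of each group:
  Group 1: [33, 9, 30, 11] -> max = 33
  Group 2: [11, 41, 44] -> max = 44
  Group 3: [37, 23, 3] -> max = 37
Maxes: [33, 44, 37]
Minimum of maxes = 33
Final answer: 33


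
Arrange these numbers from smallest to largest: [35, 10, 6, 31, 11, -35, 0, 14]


Original list: [35, 10, 6, 31, 11, -35, 0, 14]
Repeatedly take the smallest remaining element:
  Remaining [35, 10, 6, 31, 11, -35, 0, 14] -> smallest is -35
  Remaining [35, 10, 6, 31, 11, 0, 14] -> smallest is 0
  Remaining [35, 10, 6, 31, 11, 14] -> smallest is 6
  Remaining [35, 10, 31, 11, 14] -> smallest is 10
  Remaining [35, 31, 11, 14] -> smallest is 11
  Remaining [35, 31, 14] -> smallest is 14
  Remaining [35, 31] -> smallest is 31
  Remaining [35] -> smallest is 35
Collecting the picks in order gives the sorted list.
Final answer: [-35, 0, 6, 10, 11, 14, 31, 35]


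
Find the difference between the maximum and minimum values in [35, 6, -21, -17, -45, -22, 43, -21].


Maximum value: 43
Minimum value: -45
Range = 43 - (-45) = 88
Final answer: 88


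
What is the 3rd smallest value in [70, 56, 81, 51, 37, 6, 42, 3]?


Sort ascending: [3, 6, 37, 42, 51, 56, 70, 81]
The 3rd element (1-indexed) is at index 2.
Value = 37
Final answer: 37


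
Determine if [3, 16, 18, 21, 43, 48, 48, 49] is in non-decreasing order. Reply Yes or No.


Check consecutive pairs:
  3 <= 16? True
  16 <= 18? True
  18 <= 21? True
  21 <= 43? True
  43 <= 48? True
  48 <= 48? True
  48 <= 49? True
Every consecutive pair is in order, so the list is non-decreasing.
Final answer: Yes


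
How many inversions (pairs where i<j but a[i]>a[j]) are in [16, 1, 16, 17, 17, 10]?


For each element, count the later elements that are smaller than it:
  16 (index 0): smaller elements after it = [1, 10] -> 2
  1 (index 1): smaller elements after it = [] -> 0
  16 (index 2): smaller elements after it = [10] -> 1
  17 (index 3): smaller elements after it = [10] -> 1
  17 (index 4): smaller elements after it = [10] -> 1
Total inversions = 2 + 0 + 1 + 1 + 1 = 5
Final answer: 5
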